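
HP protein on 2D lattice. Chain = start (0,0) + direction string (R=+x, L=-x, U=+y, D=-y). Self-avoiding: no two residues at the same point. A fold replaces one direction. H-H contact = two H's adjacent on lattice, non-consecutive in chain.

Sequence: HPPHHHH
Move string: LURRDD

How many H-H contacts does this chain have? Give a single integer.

Answer: 2

Derivation:
Positions: [(0, 0), (-1, 0), (-1, 1), (0, 1), (1, 1), (1, 0), (1, -1)]
H-H contact: residue 0 @(0,0) - residue 5 @(1, 0)
H-H contact: residue 0 @(0,0) - residue 3 @(0, 1)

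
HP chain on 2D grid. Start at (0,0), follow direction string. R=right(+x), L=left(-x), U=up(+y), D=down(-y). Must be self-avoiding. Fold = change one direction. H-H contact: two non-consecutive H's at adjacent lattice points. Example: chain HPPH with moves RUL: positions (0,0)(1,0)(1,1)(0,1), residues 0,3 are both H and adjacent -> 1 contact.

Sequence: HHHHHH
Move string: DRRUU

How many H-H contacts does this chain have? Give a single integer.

Answer: 0

Derivation:
Positions: [(0, 0), (0, -1), (1, -1), (2, -1), (2, 0), (2, 1)]
No H-H contacts found.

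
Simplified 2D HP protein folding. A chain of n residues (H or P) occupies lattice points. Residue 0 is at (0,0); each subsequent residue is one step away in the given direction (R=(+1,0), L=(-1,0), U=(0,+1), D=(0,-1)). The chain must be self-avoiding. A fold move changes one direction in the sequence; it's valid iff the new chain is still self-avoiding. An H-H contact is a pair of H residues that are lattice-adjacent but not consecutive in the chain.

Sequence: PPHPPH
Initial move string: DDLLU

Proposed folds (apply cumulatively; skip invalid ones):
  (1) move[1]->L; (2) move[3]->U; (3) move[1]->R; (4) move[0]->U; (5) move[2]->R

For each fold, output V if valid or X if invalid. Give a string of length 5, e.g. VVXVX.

Initial: DDLLU -> [(0, 0), (0, -1), (0, -2), (-1, -2), (-2, -2), (-2, -1)]
Fold 1: move[1]->L => DLLLU VALID
Fold 2: move[3]->U => DLLUU VALID
Fold 3: move[1]->R => DRLUU INVALID (collision), skipped
Fold 4: move[0]->U => ULLUU VALID
Fold 5: move[2]->R => ULRUU INVALID (collision), skipped

Answer: VVXVX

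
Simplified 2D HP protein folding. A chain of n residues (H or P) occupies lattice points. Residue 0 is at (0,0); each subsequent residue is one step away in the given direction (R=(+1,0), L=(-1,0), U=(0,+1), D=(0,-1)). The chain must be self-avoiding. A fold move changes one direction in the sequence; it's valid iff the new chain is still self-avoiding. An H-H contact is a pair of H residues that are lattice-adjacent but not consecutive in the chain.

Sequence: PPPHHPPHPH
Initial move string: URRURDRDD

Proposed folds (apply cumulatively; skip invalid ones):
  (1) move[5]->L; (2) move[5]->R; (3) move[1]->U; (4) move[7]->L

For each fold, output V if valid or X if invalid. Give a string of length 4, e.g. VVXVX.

Answer: XVVX

Derivation:
Initial: URRURDRDD -> [(0, 0), (0, 1), (1, 1), (2, 1), (2, 2), (3, 2), (3, 1), (4, 1), (4, 0), (4, -1)]
Fold 1: move[5]->L => URRURLRDD INVALID (collision), skipped
Fold 2: move[5]->R => URRURRRDD VALID
Fold 3: move[1]->U => UURURRRDD VALID
Fold 4: move[7]->L => UURURRRLD INVALID (collision), skipped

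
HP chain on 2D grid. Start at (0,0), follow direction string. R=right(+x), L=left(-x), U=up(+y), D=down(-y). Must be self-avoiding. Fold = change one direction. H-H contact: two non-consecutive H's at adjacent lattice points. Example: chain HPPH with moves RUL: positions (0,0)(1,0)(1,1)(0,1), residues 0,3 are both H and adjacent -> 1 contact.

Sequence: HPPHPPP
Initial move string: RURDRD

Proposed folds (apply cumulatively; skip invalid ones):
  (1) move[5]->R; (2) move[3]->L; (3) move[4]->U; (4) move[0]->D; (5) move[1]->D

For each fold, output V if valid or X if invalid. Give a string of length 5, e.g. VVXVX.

Answer: VXXXV

Derivation:
Initial: RURDRD -> [(0, 0), (1, 0), (1, 1), (2, 1), (2, 0), (3, 0), (3, -1)]
Fold 1: move[5]->R => RURDRR VALID
Fold 2: move[3]->L => RURLRR INVALID (collision), skipped
Fold 3: move[4]->U => RURDUR INVALID (collision), skipped
Fold 4: move[0]->D => DURDRR INVALID (collision), skipped
Fold 5: move[1]->D => RDRDRR VALID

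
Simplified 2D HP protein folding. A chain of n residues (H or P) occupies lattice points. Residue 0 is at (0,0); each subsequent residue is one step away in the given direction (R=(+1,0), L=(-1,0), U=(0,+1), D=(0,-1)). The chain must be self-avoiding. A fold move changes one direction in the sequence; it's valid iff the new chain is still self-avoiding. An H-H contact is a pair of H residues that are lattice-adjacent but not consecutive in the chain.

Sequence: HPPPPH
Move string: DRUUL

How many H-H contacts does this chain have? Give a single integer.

Answer: 1

Derivation:
Positions: [(0, 0), (0, -1), (1, -1), (1, 0), (1, 1), (0, 1)]
H-H contact: residue 0 @(0,0) - residue 5 @(0, 1)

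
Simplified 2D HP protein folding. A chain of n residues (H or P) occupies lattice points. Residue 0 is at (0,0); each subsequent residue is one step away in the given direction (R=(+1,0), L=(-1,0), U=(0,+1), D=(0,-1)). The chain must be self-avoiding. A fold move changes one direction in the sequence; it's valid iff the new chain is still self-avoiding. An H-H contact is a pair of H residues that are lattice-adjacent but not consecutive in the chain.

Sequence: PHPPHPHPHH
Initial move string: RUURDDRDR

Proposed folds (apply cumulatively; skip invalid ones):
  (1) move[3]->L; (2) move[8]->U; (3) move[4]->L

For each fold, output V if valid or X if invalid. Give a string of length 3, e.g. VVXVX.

Answer: XXX

Derivation:
Initial: RUURDDRDR -> [(0, 0), (1, 0), (1, 1), (1, 2), (2, 2), (2, 1), (2, 0), (3, 0), (3, -1), (4, -1)]
Fold 1: move[3]->L => RUULDDRDR INVALID (collision), skipped
Fold 2: move[8]->U => RUURDDRDU INVALID (collision), skipped
Fold 3: move[4]->L => RUURLDRDR INVALID (collision), skipped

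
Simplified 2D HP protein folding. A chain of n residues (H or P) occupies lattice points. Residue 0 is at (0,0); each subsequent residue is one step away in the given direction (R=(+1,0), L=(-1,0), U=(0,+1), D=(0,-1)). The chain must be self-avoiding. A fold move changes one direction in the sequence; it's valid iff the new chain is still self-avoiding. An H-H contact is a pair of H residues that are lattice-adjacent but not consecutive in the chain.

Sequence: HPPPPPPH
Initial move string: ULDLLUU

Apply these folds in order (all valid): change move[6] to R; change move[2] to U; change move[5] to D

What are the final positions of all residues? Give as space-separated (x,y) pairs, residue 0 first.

Initial moves: ULDLLUU
Fold: move[6]->R => ULDLLUR (positions: [(0, 0), (0, 1), (-1, 1), (-1, 0), (-2, 0), (-3, 0), (-3, 1), (-2, 1)])
Fold: move[2]->U => ULULLUR (positions: [(0, 0), (0, 1), (-1, 1), (-1, 2), (-2, 2), (-3, 2), (-3, 3), (-2, 3)])
Fold: move[5]->D => ULULLDR (positions: [(0, 0), (0, 1), (-1, 1), (-1, 2), (-2, 2), (-3, 2), (-3, 1), (-2, 1)])

Answer: (0,0) (0,1) (-1,1) (-1,2) (-2,2) (-3,2) (-3,1) (-2,1)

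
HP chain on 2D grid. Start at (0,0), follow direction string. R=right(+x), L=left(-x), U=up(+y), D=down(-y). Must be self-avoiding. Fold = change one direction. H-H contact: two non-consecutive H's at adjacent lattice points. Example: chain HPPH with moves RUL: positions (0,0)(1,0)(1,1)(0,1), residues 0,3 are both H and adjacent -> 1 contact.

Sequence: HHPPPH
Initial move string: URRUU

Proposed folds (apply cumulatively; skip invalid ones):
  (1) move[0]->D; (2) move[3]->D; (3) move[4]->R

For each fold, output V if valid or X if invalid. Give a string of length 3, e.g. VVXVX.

Answer: VXV

Derivation:
Initial: URRUU -> [(0, 0), (0, 1), (1, 1), (2, 1), (2, 2), (2, 3)]
Fold 1: move[0]->D => DRRUU VALID
Fold 2: move[3]->D => DRRDU INVALID (collision), skipped
Fold 3: move[4]->R => DRRUR VALID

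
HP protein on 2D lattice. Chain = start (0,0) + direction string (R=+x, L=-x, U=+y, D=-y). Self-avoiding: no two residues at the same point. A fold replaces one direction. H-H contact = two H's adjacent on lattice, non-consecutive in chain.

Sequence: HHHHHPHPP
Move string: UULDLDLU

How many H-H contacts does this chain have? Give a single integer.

Positions: [(0, 0), (0, 1), (0, 2), (-1, 2), (-1, 1), (-2, 1), (-2, 0), (-3, 0), (-3, 1)]
H-H contact: residue 1 @(0,1) - residue 4 @(-1, 1)

Answer: 1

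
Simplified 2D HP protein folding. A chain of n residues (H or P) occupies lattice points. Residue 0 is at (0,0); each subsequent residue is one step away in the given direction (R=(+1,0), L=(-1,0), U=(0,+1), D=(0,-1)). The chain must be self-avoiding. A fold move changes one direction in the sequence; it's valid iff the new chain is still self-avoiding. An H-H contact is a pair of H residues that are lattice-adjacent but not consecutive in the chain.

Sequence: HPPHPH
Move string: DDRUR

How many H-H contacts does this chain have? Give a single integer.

Positions: [(0, 0), (0, -1), (0, -2), (1, -2), (1, -1), (2, -1)]
No H-H contacts found.

Answer: 0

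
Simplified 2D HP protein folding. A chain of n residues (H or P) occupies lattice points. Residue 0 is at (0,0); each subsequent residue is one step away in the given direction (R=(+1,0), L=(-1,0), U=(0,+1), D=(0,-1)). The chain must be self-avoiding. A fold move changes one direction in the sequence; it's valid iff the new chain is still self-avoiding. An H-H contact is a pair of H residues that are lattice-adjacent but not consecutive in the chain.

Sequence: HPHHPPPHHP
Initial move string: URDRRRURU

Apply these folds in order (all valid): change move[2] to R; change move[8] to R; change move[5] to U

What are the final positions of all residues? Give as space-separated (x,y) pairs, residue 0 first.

Answer: (0,0) (0,1) (1,1) (2,1) (3,1) (4,1) (4,2) (4,3) (5,3) (6,3)

Derivation:
Initial moves: URDRRRURU
Fold: move[2]->R => URRRRRURU (positions: [(0, 0), (0, 1), (1, 1), (2, 1), (3, 1), (4, 1), (5, 1), (5, 2), (6, 2), (6, 3)])
Fold: move[8]->R => URRRRRURR (positions: [(0, 0), (0, 1), (1, 1), (2, 1), (3, 1), (4, 1), (5, 1), (5, 2), (6, 2), (7, 2)])
Fold: move[5]->U => URRRRUURR (positions: [(0, 0), (0, 1), (1, 1), (2, 1), (3, 1), (4, 1), (4, 2), (4, 3), (5, 3), (6, 3)])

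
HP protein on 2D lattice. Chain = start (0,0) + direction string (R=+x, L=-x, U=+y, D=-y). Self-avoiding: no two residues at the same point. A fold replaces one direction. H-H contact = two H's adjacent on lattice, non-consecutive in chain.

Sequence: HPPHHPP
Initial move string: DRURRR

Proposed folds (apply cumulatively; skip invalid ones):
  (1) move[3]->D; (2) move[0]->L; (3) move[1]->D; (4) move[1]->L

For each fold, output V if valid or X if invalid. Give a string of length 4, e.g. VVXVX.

Answer: XXXX

Derivation:
Initial: DRURRR -> [(0, 0), (0, -1), (1, -1), (1, 0), (2, 0), (3, 0), (4, 0)]
Fold 1: move[3]->D => DRUDRR INVALID (collision), skipped
Fold 2: move[0]->L => LRURRR INVALID (collision), skipped
Fold 3: move[1]->D => DDURRR INVALID (collision), skipped
Fold 4: move[1]->L => DLURRR INVALID (collision), skipped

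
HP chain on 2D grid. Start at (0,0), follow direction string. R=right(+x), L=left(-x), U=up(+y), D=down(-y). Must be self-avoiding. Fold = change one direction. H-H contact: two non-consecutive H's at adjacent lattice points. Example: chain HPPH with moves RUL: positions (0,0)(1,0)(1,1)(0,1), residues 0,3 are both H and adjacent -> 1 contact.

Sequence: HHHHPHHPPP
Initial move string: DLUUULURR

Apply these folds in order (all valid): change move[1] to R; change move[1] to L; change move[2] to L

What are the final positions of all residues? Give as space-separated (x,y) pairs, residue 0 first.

Initial moves: DLUUULURR
Fold: move[1]->R => DRUUULURR (positions: [(0, 0), (0, -1), (1, -1), (1, 0), (1, 1), (1, 2), (0, 2), (0, 3), (1, 3), (2, 3)])
Fold: move[1]->L => DLUUULURR (positions: [(0, 0), (0, -1), (-1, -1), (-1, 0), (-1, 1), (-1, 2), (-2, 2), (-2, 3), (-1, 3), (0, 3)])
Fold: move[2]->L => DLLUULURR (positions: [(0, 0), (0, -1), (-1, -1), (-2, -1), (-2, 0), (-2, 1), (-3, 1), (-3, 2), (-2, 2), (-1, 2)])

Answer: (0,0) (0,-1) (-1,-1) (-2,-1) (-2,0) (-2,1) (-3,1) (-3,2) (-2,2) (-1,2)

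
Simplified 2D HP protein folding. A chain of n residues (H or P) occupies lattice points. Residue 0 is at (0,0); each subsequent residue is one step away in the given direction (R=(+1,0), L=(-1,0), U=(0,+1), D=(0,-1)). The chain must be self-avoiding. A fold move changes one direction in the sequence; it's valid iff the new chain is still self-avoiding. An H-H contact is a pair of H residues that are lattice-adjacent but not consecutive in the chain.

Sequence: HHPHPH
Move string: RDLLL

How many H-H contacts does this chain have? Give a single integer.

Answer: 1

Derivation:
Positions: [(0, 0), (1, 0), (1, -1), (0, -1), (-1, -1), (-2, -1)]
H-H contact: residue 0 @(0,0) - residue 3 @(0, -1)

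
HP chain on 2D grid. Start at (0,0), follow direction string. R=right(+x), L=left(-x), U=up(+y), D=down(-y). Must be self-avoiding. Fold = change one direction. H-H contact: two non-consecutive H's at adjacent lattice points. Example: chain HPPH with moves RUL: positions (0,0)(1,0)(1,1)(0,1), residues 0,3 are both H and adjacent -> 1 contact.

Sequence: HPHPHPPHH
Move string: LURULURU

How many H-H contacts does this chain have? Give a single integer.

Positions: [(0, 0), (-1, 0), (-1, 1), (0, 1), (0, 2), (-1, 2), (-1, 3), (0, 3), (0, 4)]
H-H contact: residue 4 @(0,2) - residue 7 @(0, 3)

Answer: 1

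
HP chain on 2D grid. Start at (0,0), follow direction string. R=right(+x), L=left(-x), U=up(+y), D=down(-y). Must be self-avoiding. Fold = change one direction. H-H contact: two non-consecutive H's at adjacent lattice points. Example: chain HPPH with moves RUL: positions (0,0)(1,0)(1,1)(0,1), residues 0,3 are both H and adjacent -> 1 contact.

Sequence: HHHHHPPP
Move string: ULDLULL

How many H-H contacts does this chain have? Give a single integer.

Positions: [(0, 0), (0, 1), (-1, 1), (-1, 0), (-2, 0), (-2, 1), (-3, 1), (-4, 1)]
H-H contact: residue 0 @(0,0) - residue 3 @(-1, 0)

Answer: 1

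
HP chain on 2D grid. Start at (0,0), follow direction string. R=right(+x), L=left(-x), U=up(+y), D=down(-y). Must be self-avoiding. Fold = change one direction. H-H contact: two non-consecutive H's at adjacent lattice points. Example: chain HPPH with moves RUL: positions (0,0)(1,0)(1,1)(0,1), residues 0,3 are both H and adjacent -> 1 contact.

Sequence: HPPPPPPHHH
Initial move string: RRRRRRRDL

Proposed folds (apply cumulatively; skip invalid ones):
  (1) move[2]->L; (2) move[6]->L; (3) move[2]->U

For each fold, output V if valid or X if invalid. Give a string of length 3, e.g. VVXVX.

Initial: RRRRRRRDL -> [(0, 0), (1, 0), (2, 0), (3, 0), (4, 0), (5, 0), (6, 0), (7, 0), (7, -1), (6, -1)]
Fold 1: move[2]->L => RRLRRRRDL INVALID (collision), skipped
Fold 2: move[6]->L => RRRRRRLDL INVALID (collision), skipped
Fold 3: move[2]->U => RRURRRRDL VALID

Answer: XXV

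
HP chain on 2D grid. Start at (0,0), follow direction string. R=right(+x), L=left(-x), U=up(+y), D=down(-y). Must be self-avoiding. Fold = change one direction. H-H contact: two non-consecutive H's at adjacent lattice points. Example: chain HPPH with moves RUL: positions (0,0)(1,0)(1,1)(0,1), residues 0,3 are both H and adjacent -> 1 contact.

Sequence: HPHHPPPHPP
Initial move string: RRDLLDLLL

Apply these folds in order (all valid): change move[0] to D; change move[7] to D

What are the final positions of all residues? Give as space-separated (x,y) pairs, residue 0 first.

Answer: (0,0) (0,-1) (1,-1) (1,-2) (0,-2) (-1,-2) (-1,-3) (-2,-3) (-2,-4) (-3,-4)

Derivation:
Initial moves: RRDLLDLLL
Fold: move[0]->D => DRDLLDLLL (positions: [(0, 0), (0, -1), (1, -1), (1, -2), (0, -2), (-1, -2), (-1, -3), (-2, -3), (-3, -3), (-4, -3)])
Fold: move[7]->D => DRDLLDLDL (positions: [(0, 0), (0, -1), (1, -1), (1, -2), (0, -2), (-1, -2), (-1, -3), (-2, -3), (-2, -4), (-3, -4)])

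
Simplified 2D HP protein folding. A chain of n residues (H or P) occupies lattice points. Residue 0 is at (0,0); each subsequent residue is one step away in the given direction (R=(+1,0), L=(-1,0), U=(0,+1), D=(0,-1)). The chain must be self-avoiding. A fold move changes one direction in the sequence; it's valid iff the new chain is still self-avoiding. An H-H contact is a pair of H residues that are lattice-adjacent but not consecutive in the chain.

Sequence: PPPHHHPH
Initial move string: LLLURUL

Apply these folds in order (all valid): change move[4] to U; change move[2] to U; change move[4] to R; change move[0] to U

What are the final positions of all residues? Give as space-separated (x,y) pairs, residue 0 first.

Initial moves: LLLURUL
Fold: move[4]->U => LLLUUUL (positions: [(0, 0), (-1, 0), (-2, 0), (-3, 0), (-3, 1), (-3, 2), (-3, 3), (-4, 3)])
Fold: move[2]->U => LLUUUUL (positions: [(0, 0), (-1, 0), (-2, 0), (-2, 1), (-2, 2), (-2, 3), (-2, 4), (-3, 4)])
Fold: move[4]->R => LLUURUL (positions: [(0, 0), (-1, 0), (-2, 0), (-2, 1), (-2, 2), (-1, 2), (-1, 3), (-2, 3)])
Fold: move[0]->U => ULUURUL (positions: [(0, 0), (0, 1), (-1, 1), (-1, 2), (-1, 3), (0, 3), (0, 4), (-1, 4)])

Answer: (0,0) (0,1) (-1,1) (-1,2) (-1,3) (0,3) (0,4) (-1,4)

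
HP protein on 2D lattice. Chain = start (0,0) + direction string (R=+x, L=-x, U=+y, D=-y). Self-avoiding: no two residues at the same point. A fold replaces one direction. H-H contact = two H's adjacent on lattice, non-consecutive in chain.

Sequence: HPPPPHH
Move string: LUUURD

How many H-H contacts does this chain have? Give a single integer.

Answer: 0

Derivation:
Positions: [(0, 0), (-1, 0), (-1, 1), (-1, 2), (-1, 3), (0, 3), (0, 2)]
No H-H contacts found.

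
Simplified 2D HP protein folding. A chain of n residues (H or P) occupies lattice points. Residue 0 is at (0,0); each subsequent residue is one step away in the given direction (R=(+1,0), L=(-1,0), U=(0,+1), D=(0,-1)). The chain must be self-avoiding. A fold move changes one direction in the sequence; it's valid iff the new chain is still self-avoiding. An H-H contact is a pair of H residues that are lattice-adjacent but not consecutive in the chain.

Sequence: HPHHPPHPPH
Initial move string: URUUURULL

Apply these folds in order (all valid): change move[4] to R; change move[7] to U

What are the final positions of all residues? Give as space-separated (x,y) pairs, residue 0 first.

Initial moves: URUUURULL
Fold: move[4]->R => URUURRULL (positions: [(0, 0), (0, 1), (1, 1), (1, 2), (1, 3), (2, 3), (3, 3), (3, 4), (2, 4), (1, 4)])
Fold: move[7]->U => URUURRUUL (positions: [(0, 0), (0, 1), (1, 1), (1, 2), (1, 3), (2, 3), (3, 3), (3, 4), (3, 5), (2, 5)])

Answer: (0,0) (0,1) (1,1) (1,2) (1,3) (2,3) (3,3) (3,4) (3,5) (2,5)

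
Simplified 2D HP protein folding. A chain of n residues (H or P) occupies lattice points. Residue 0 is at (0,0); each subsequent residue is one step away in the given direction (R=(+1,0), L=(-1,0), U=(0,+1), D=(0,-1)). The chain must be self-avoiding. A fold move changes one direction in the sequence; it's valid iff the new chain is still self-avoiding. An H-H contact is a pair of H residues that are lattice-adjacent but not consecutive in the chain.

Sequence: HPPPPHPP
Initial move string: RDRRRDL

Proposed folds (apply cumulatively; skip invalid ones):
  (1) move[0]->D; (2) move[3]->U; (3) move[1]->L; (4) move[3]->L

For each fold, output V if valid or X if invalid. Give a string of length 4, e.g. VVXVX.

Answer: VXXX

Derivation:
Initial: RDRRRDL -> [(0, 0), (1, 0), (1, -1), (2, -1), (3, -1), (4, -1), (4, -2), (3, -2)]
Fold 1: move[0]->D => DDRRRDL VALID
Fold 2: move[3]->U => DDRURDL INVALID (collision), skipped
Fold 3: move[1]->L => DLRRRDL INVALID (collision), skipped
Fold 4: move[3]->L => DDRLRDL INVALID (collision), skipped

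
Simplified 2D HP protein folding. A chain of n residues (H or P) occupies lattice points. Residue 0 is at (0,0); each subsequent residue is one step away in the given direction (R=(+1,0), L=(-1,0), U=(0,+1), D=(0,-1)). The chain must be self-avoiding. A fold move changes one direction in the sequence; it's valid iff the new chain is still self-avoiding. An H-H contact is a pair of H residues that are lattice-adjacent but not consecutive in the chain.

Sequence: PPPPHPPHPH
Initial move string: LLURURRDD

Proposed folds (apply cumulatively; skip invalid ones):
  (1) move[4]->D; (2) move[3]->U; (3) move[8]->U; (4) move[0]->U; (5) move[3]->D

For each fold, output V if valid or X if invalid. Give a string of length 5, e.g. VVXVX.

Answer: XVXVX

Derivation:
Initial: LLURURRDD -> [(0, 0), (-1, 0), (-2, 0), (-2, 1), (-1, 1), (-1, 2), (0, 2), (1, 2), (1, 1), (1, 0)]
Fold 1: move[4]->D => LLURDRRDD INVALID (collision), skipped
Fold 2: move[3]->U => LLUUURRDD VALID
Fold 3: move[8]->U => LLUUURRDU INVALID (collision), skipped
Fold 4: move[0]->U => ULUUURRDD VALID
Fold 5: move[3]->D => ULUDURRDD INVALID (collision), skipped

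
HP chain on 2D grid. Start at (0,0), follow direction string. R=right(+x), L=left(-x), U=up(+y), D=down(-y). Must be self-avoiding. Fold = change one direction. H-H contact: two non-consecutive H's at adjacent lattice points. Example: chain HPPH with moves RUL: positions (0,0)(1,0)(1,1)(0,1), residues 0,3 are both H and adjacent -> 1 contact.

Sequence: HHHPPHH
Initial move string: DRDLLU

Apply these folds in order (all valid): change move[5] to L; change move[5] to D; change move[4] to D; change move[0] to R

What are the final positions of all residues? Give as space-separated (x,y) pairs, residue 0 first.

Initial moves: DRDLLU
Fold: move[5]->L => DRDLLL (positions: [(0, 0), (0, -1), (1, -1), (1, -2), (0, -2), (-1, -2), (-2, -2)])
Fold: move[5]->D => DRDLLD (positions: [(0, 0), (0, -1), (1, -1), (1, -2), (0, -2), (-1, -2), (-1, -3)])
Fold: move[4]->D => DRDLDD (positions: [(0, 0), (0, -1), (1, -1), (1, -2), (0, -2), (0, -3), (0, -4)])
Fold: move[0]->R => RRDLDD (positions: [(0, 0), (1, 0), (2, 0), (2, -1), (1, -1), (1, -2), (1, -3)])

Answer: (0,0) (1,0) (2,0) (2,-1) (1,-1) (1,-2) (1,-3)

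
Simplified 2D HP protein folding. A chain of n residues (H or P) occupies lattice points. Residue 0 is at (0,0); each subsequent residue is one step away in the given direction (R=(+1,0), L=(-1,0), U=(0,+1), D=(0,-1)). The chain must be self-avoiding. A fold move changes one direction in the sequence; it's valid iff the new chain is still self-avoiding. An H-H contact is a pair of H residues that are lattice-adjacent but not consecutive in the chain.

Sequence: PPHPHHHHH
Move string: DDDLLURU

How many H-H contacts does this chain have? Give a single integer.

Answer: 2

Derivation:
Positions: [(0, 0), (0, -1), (0, -2), (0, -3), (-1, -3), (-2, -3), (-2, -2), (-1, -2), (-1, -1)]
H-H contact: residue 2 @(0,-2) - residue 7 @(-1, -2)
H-H contact: residue 4 @(-1,-3) - residue 7 @(-1, -2)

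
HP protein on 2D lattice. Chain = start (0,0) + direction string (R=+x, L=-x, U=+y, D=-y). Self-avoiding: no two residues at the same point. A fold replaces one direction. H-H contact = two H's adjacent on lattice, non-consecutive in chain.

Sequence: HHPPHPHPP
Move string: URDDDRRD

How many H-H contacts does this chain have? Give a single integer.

Answer: 0

Derivation:
Positions: [(0, 0), (0, 1), (1, 1), (1, 0), (1, -1), (1, -2), (2, -2), (3, -2), (3, -3)]
No H-H contacts found.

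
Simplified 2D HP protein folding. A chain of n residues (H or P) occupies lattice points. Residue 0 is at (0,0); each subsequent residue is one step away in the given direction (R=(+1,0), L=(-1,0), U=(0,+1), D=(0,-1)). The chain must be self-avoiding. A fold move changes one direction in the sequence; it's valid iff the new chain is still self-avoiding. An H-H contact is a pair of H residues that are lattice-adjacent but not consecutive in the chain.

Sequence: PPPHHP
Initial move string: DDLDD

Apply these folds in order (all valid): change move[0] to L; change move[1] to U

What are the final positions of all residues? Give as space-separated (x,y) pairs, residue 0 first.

Answer: (0,0) (-1,0) (-1,1) (-2,1) (-2,0) (-2,-1)

Derivation:
Initial moves: DDLDD
Fold: move[0]->L => LDLDD (positions: [(0, 0), (-1, 0), (-1, -1), (-2, -1), (-2, -2), (-2, -3)])
Fold: move[1]->U => LULDD (positions: [(0, 0), (-1, 0), (-1, 1), (-2, 1), (-2, 0), (-2, -1)])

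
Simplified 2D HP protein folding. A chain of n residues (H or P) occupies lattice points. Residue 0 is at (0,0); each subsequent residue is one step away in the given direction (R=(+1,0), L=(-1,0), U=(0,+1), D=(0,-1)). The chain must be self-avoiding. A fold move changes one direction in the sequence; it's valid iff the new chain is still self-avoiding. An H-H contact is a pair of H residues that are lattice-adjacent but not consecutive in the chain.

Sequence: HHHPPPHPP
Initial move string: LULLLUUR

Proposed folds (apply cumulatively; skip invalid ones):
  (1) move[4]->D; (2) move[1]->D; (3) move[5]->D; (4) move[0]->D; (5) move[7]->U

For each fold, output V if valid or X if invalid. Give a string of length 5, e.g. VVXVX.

Answer: XVXVV

Derivation:
Initial: LULLLUUR -> [(0, 0), (-1, 0), (-1, 1), (-2, 1), (-3, 1), (-4, 1), (-4, 2), (-4, 3), (-3, 3)]
Fold 1: move[4]->D => LULLDUUR INVALID (collision), skipped
Fold 2: move[1]->D => LDLLLUUR VALID
Fold 3: move[5]->D => LDLLLDUR INVALID (collision), skipped
Fold 4: move[0]->D => DDLLLUUR VALID
Fold 5: move[7]->U => DDLLLUUU VALID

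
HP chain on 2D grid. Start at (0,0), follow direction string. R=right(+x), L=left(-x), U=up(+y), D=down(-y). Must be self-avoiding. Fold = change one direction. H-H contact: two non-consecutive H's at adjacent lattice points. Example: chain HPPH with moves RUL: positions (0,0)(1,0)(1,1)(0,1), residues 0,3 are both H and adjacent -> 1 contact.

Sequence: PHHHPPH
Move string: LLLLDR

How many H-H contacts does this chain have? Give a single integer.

Positions: [(0, 0), (-1, 0), (-2, 0), (-3, 0), (-4, 0), (-4, -1), (-3, -1)]
H-H contact: residue 3 @(-3,0) - residue 6 @(-3, -1)

Answer: 1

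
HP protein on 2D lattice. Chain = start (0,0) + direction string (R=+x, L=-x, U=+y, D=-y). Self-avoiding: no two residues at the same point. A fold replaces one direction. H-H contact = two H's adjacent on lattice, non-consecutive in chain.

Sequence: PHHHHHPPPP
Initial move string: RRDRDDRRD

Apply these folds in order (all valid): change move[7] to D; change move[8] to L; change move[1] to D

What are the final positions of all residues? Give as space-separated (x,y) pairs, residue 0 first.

Answer: (0,0) (1,0) (1,-1) (1,-2) (2,-2) (2,-3) (2,-4) (3,-4) (3,-5) (2,-5)

Derivation:
Initial moves: RRDRDDRRD
Fold: move[7]->D => RRDRDDRDD (positions: [(0, 0), (1, 0), (2, 0), (2, -1), (3, -1), (3, -2), (3, -3), (4, -3), (4, -4), (4, -5)])
Fold: move[8]->L => RRDRDDRDL (positions: [(0, 0), (1, 0), (2, 0), (2, -1), (3, -1), (3, -2), (3, -3), (4, -3), (4, -4), (3, -4)])
Fold: move[1]->D => RDDRDDRDL (positions: [(0, 0), (1, 0), (1, -1), (1, -2), (2, -2), (2, -3), (2, -4), (3, -4), (3, -5), (2, -5)])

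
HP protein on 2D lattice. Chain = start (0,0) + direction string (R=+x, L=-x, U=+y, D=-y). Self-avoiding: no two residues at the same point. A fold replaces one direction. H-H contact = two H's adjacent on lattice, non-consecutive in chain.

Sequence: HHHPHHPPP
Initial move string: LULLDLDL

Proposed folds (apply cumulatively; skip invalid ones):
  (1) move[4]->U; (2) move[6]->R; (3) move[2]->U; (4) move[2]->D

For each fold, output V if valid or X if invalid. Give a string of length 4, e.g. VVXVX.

Answer: VXVX

Derivation:
Initial: LULLDLDL -> [(0, 0), (-1, 0), (-1, 1), (-2, 1), (-3, 1), (-3, 0), (-4, 0), (-4, -1), (-5, -1)]
Fold 1: move[4]->U => LULLULDL VALID
Fold 2: move[6]->R => LULLULRL INVALID (collision), skipped
Fold 3: move[2]->U => LUULULDL VALID
Fold 4: move[2]->D => LUDLULDL INVALID (collision), skipped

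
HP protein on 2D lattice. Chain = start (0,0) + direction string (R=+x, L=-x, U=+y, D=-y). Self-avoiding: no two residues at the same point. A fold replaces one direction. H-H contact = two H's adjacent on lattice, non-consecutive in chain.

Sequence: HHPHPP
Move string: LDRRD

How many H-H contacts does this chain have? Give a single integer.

Answer: 1

Derivation:
Positions: [(0, 0), (-1, 0), (-1, -1), (0, -1), (1, -1), (1, -2)]
H-H contact: residue 0 @(0,0) - residue 3 @(0, -1)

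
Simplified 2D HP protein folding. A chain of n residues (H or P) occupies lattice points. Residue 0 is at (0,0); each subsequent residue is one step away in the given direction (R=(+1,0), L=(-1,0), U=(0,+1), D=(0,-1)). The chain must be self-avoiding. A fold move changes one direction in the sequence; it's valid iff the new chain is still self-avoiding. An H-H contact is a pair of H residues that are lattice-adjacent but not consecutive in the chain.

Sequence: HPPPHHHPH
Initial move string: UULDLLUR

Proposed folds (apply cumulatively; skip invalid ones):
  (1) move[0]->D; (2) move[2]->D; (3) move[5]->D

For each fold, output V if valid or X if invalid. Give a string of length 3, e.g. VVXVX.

Initial: UULDLLUR -> [(0, 0), (0, 1), (0, 2), (-1, 2), (-1, 1), (-2, 1), (-3, 1), (-3, 2), (-2, 2)]
Fold 1: move[0]->D => DULDLLUR INVALID (collision), skipped
Fold 2: move[2]->D => UUDDLLUR INVALID (collision), skipped
Fold 3: move[5]->D => UULDLDUR INVALID (collision), skipped

Answer: XXX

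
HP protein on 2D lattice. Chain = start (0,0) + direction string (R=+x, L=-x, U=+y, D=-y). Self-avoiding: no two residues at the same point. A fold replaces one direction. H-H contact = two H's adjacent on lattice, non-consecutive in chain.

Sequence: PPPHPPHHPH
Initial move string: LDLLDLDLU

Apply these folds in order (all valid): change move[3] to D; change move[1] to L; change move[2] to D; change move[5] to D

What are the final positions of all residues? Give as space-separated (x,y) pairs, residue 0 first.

Initial moves: LDLLDLDLU
Fold: move[3]->D => LDLDDLDLU (positions: [(0, 0), (-1, 0), (-1, -1), (-2, -1), (-2, -2), (-2, -3), (-3, -3), (-3, -4), (-4, -4), (-4, -3)])
Fold: move[1]->L => LLLDDLDLU (positions: [(0, 0), (-1, 0), (-2, 0), (-3, 0), (-3, -1), (-3, -2), (-4, -2), (-4, -3), (-5, -3), (-5, -2)])
Fold: move[2]->D => LLDDDLDLU (positions: [(0, 0), (-1, 0), (-2, 0), (-2, -1), (-2, -2), (-2, -3), (-3, -3), (-3, -4), (-4, -4), (-4, -3)])
Fold: move[5]->D => LLDDDDDLU (positions: [(0, 0), (-1, 0), (-2, 0), (-2, -1), (-2, -2), (-2, -3), (-2, -4), (-2, -5), (-3, -5), (-3, -4)])

Answer: (0,0) (-1,0) (-2,0) (-2,-1) (-2,-2) (-2,-3) (-2,-4) (-2,-5) (-3,-5) (-3,-4)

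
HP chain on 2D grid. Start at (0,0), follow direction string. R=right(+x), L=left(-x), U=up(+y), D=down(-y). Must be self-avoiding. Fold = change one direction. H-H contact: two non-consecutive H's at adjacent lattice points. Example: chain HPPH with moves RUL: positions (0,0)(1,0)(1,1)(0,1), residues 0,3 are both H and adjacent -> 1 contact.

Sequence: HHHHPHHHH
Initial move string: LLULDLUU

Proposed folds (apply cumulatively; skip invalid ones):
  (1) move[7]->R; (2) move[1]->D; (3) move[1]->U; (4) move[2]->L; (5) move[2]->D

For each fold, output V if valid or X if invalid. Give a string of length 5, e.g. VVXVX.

Answer: XXVVX

Derivation:
Initial: LLULDLUU -> [(0, 0), (-1, 0), (-2, 0), (-2, 1), (-3, 1), (-3, 0), (-4, 0), (-4, 1), (-4, 2)]
Fold 1: move[7]->R => LLULDLUR INVALID (collision), skipped
Fold 2: move[1]->D => LDULDLUU INVALID (collision), skipped
Fold 3: move[1]->U => LUULDLUU VALID
Fold 4: move[2]->L => LULLDLUU VALID
Fold 5: move[2]->D => LUDLDLUU INVALID (collision), skipped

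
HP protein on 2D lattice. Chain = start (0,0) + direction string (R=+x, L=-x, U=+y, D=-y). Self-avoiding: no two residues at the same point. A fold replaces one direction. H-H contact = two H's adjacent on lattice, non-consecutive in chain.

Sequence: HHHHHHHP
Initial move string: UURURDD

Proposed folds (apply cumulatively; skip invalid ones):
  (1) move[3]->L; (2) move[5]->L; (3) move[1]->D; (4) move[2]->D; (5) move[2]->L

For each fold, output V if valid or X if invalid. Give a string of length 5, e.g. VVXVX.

Answer: XXXXX

Derivation:
Initial: UURURDD -> [(0, 0), (0, 1), (0, 2), (1, 2), (1, 3), (2, 3), (2, 2), (2, 1)]
Fold 1: move[3]->L => UURLRDD INVALID (collision), skipped
Fold 2: move[5]->L => UURURLD INVALID (collision), skipped
Fold 3: move[1]->D => UDRURDD INVALID (collision), skipped
Fold 4: move[2]->D => UUDURDD INVALID (collision), skipped
Fold 5: move[2]->L => UULURDD INVALID (collision), skipped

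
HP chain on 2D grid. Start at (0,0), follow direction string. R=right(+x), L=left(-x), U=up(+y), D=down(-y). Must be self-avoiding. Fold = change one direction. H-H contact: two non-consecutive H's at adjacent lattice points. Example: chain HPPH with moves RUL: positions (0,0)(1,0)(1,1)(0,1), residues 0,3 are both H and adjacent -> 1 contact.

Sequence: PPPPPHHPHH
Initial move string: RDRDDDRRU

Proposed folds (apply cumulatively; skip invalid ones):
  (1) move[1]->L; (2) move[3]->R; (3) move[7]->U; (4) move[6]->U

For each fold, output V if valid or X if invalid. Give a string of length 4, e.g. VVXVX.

Answer: XVVX

Derivation:
Initial: RDRDDDRRU -> [(0, 0), (1, 0), (1, -1), (2, -1), (2, -2), (2, -3), (2, -4), (3, -4), (4, -4), (4, -3)]
Fold 1: move[1]->L => RLRDDDRRU INVALID (collision), skipped
Fold 2: move[3]->R => RDRRDDRRU VALID
Fold 3: move[7]->U => RDRRDDRUU VALID
Fold 4: move[6]->U => RDRRDDUUU INVALID (collision), skipped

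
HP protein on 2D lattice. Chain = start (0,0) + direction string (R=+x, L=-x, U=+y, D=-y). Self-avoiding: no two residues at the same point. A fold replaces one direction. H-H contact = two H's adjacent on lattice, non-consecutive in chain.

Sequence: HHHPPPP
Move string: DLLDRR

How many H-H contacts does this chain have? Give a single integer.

Answer: 0

Derivation:
Positions: [(0, 0), (0, -1), (-1, -1), (-2, -1), (-2, -2), (-1, -2), (0, -2)]
No H-H contacts found.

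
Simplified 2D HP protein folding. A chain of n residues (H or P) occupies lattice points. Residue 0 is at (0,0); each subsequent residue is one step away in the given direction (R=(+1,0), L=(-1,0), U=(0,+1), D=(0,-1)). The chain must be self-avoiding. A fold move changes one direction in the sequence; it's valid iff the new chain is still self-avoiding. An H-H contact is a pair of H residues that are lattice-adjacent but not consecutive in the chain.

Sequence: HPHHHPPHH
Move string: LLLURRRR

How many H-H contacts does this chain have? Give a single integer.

Positions: [(0, 0), (-1, 0), (-2, 0), (-3, 0), (-3, 1), (-2, 1), (-1, 1), (0, 1), (1, 1)]
H-H contact: residue 0 @(0,0) - residue 7 @(0, 1)

Answer: 1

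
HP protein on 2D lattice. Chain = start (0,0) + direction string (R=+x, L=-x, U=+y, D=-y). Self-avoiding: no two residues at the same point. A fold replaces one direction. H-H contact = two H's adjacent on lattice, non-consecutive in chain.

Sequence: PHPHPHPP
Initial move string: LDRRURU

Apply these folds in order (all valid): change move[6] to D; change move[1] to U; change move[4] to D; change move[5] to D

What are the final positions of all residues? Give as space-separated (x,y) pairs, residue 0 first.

Answer: (0,0) (-1,0) (-1,1) (0,1) (1,1) (1,0) (1,-1) (1,-2)

Derivation:
Initial moves: LDRRURU
Fold: move[6]->D => LDRRURD (positions: [(0, 0), (-1, 0), (-1, -1), (0, -1), (1, -1), (1, 0), (2, 0), (2, -1)])
Fold: move[1]->U => LURRURD (positions: [(0, 0), (-1, 0), (-1, 1), (0, 1), (1, 1), (1, 2), (2, 2), (2, 1)])
Fold: move[4]->D => LURRDRD (positions: [(0, 0), (-1, 0), (-1, 1), (0, 1), (1, 1), (1, 0), (2, 0), (2, -1)])
Fold: move[5]->D => LURRDDD (positions: [(0, 0), (-1, 0), (-1, 1), (0, 1), (1, 1), (1, 0), (1, -1), (1, -2)])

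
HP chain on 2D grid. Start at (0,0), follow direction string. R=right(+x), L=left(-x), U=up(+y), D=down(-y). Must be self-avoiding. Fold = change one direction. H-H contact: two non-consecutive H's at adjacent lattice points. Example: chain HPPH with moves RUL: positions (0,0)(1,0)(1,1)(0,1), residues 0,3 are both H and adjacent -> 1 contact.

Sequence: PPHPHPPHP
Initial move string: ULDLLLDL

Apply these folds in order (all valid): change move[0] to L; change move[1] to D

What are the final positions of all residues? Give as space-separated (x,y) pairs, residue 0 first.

Answer: (0,0) (-1,0) (-1,-1) (-1,-2) (-2,-2) (-3,-2) (-4,-2) (-4,-3) (-5,-3)

Derivation:
Initial moves: ULDLLLDL
Fold: move[0]->L => LLDLLLDL (positions: [(0, 0), (-1, 0), (-2, 0), (-2, -1), (-3, -1), (-4, -1), (-5, -1), (-5, -2), (-6, -2)])
Fold: move[1]->D => LDDLLLDL (positions: [(0, 0), (-1, 0), (-1, -1), (-1, -2), (-2, -2), (-3, -2), (-4, -2), (-4, -3), (-5, -3)])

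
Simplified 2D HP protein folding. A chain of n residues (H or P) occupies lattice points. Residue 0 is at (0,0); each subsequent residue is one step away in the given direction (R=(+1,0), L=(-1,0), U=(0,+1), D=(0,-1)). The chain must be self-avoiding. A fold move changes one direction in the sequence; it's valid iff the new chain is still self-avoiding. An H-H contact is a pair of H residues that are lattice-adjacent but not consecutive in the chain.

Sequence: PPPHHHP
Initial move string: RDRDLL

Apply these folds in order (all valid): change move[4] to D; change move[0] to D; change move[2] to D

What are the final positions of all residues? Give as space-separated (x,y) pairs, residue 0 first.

Answer: (0,0) (0,-1) (0,-2) (0,-3) (0,-4) (0,-5) (-1,-5)

Derivation:
Initial moves: RDRDLL
Fold: move[4]->D => RDRDDL (positions: [(0, 0), (1, 0), (1, -1), (2, -1), (2, -2), (2, -3), (1, -3)])
Fold: move[0]->D => DDRDDL (positions: [(0, 0), (0, -1), (0, -2), (1, -2), (1, -3), (1, -4), (0, -4)])
Fold: move[2]->D => DDDDDL (positions: [(0, 0), (0, -1), (0, -2), (0, -3), (0, -4), (0, -5), (-1, -5)])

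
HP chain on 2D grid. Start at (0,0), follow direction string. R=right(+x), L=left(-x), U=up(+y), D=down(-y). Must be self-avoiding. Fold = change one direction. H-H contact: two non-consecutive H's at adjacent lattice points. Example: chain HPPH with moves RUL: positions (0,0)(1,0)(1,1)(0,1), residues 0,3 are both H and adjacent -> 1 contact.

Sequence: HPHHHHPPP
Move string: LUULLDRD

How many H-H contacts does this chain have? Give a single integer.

Answer: 0

Derivation:
Positions: [(0, 0), (-1, 0), (-1, 1), (-1, 2), (-2, 2), (-3, 2), (-3, 1), (-2, 1), (-2, 0)]
No H-H contacts found.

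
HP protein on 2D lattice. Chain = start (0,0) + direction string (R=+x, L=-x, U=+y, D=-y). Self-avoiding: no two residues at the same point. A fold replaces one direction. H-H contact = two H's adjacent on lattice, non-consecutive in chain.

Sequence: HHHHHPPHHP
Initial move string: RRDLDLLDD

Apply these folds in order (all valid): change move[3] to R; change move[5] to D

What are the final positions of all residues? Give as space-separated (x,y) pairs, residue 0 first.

Initial moves: RRDLDLLDD
Fold: move[3]->R => RRDRDLLDD (positions: [(0, 0), (1, 0), (2, 0), (2, -1), (3, -1), (3, -2), (2, -2), (1, -2), (1, -3), (1, -4)])
Fold: move[5]->D => RRDRDDLDD (positions: [(0, 0), (1, 0), (2, 0), (2, -1), (3, -1), (3, -2), (3, -3), (2, -3), (2, -4), (2, -5)])

Answer: (0,0) (1,0) (2,0) (2,-1) (3,-1) (3,-2) (3,-3) (2,-3) (2,-4) (2,-5)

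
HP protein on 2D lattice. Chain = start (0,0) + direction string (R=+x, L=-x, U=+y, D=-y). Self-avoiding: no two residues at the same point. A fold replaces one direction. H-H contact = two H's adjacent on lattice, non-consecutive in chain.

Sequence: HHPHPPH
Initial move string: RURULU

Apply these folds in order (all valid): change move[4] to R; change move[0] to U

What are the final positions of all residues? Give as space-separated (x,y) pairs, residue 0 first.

Initial moves: RURULU
Fold: move[4]->R => RURURU (positions: [(0, 0), (1, 0), (1, 1), (2, 1), (2, 2), (3, 2), (3, 3)])
Fold: move[0]->U => UURURU (positions: [(0, 0), (0, 1), (0, 2), (1, 2), (1, 3), (2, 3), (2, 4)])

Answer: (0,0) (0,1) (0,2) (1,2) (1,3) (2,3) (2,4)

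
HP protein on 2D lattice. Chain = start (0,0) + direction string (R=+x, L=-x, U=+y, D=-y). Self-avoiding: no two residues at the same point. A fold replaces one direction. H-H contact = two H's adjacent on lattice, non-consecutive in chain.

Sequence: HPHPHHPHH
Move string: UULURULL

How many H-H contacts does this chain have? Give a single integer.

Answer: 2

Derivation:
Positions: [(0, 0), (0, 1), (0, 2), (-1, 2), (-1, 3), (0, 3), (0, 4), (-1, 4), (-2, 4)]
H-H contact: residue 2 @(0,2) - residue 5 @(0, 3)
H-H contact: residue 4 @(-1,3) - residue 7 @(-1, 4)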